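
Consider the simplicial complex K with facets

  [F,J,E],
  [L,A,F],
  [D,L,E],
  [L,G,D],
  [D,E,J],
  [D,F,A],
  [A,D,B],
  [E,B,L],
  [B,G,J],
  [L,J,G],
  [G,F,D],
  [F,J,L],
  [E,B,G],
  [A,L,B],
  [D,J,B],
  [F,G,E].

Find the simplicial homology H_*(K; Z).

Order the vertices as A < B < D < E < F < G < J < L. Listing each simplex with vertices in this order, K has dimension 2 with simplices:

  0-simplices (8): A, B, D, E, F, G, J, L
  1-simplices (24): AB, AD, AF, AL, BD, BE, BG, BJ, BL, DE, DF, DG, DJ, DL, EF, EG, EJ, EL, FG, FJ, FL, GJ, GL, JL
  2-simplices (16): ABD, ABL, ADF, AFL, BDJ, BEG, BEL, BGJ, DEJ, DEL, DFG, DGL, EFG, EFJ, FJL, GJL

so the chain groups are C_0 ≅ Z^8, C_1 ≅ Z^24, C_2 ≅ Z^16.

∂_1: C_1 → C_0 is given by ∂[p,q] = [q] − [p]. For instance
  ∂AD = D − A.
The resulting 8×24 matrix has rank 7, and its Smith normal form has invariant factors (1,1,1,1,1,1,1).

The boundary map ∂_2: C_2 → C_1 maps a triangle to the signed sum of its edges. For instance
  ∂BGJ = GJ − BJ + BG,
  ∂DEL = EL − DL + DE.
The 24×16 boundary matrix has rank 15 and Smith normal form diag(1,1,1,1,1,1,1,1,1,1,1,1,1,1,1).

Reading off H_k = ker ∂_k / im ∂_{k+1}:

  H_0: rank C_0 − rank ∂_1 = 8 − 7 = 1, and the invariant factors of ∂_1 are all 1, so H_0 ≅ Z.
  H_1: rank ker ∂_1 − rank ∂_2 = (24 − 7) − 15 = 2, and the invariant factors of ∂_2 are all 1, so H_1 ≅ Z^2.
  H_2: rank ker ∂_2 − rank ∂_3 = (16 − 15) − 0 = 1, and there is no ∂_3, so H_2 ≅ Z.

As a check, the Euler characteristic is 8 − 24 + 16 = 0, which agrees with 1 − 2 + 1 = 0.

H_0 ≅ Z,  H_1 ≅ Z^2,  H_2 ≅ Z.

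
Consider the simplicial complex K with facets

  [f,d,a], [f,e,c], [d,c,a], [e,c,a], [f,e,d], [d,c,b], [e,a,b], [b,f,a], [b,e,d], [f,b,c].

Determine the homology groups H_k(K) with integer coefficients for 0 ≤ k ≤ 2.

K has 6 vertices, 15 edges, 10 triangles.
rank ∂_0 = 0, rank ∂_1 = 5 ⇒ b_0 = 6 − 0 − 5 = 1; all invariant factors of ∂_1 are 1 so no torsion. So H_0 ≅ Z.
rank ∂_1 = 5, rank ∂_2 = 10 ⇒ b_1 = 15 − 5 − 10 = 0; ∂_2 has invariant factor(s) [2] giving torsion. So H_1 ≅ Z/2.
rank ∂_2 = 10, rank ∂_3 = 0 ⇒ b_2 = 10 − 10 − 0 = 0. So H_2 ≅ 0.

H_0 ≅ Z,  H_1 ≅ Z/2,  H_2 = 0.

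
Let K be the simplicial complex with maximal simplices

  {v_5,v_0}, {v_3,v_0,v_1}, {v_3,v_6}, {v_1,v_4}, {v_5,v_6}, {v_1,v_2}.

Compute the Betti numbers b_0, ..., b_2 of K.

K has 7 vertices, 8 edges, 1 triangle.
rank ∂_0 = 0, rank ∂_1 = 6 ⇒ b_0 = 7 − 0 − 6 = 1; all invariant factors of ∂_1 are 1 so no torsion. So H_0 = Z.
rank ∂_1 = 6, rank ∂_2 = 1 ⇒ b_1 = 8 − 6 − 1 = 1; all invariant factors of ∂_2 are 1 so no torsion. So H_1 = Z.
rank ∂_2 = 1, rank ∂_3 = 0 ⇒ b_2 = 1 − 1 − 0 = 0. So H_2 = 0.

b_0 = 1, b_1 = 1, b_2 = 0.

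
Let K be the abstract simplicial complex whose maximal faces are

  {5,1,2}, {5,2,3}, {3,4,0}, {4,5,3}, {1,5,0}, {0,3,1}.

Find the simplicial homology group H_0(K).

Order the vertices as 0 < 1 < 2 < 3 < 4 < 5. Listing each simplex with vertices in this order, K has dimension 2 with simplices:

  0-simplices (6): [0], [1], [2], [3], [4], [5]
  1-simplices (12): [0,1], [0,3], [0,4], [0,5], [1,2], [1,3], [1,5], [2,3], [2,5], [3,4], [3,5], [4,5]
  2-simplices (6): [0,1,3], [0,1,5], [0,3,4], [1,2,5], [2,3,5], [3,4,5]

Hence C_0 ≅ Z^6, C_1 ≅ Z^12, C_2 ≅ Z^6.

Boundary ∂_1: C_1 → C_0 sends each edge [p,q] (with p < q) to q − p.
As a 6×12 matrix over Z this has rank 5, with invariant factors (1,1,1,1,1).

∂_2: C_2 → C_1 acts by ∂[p,q,r] = [q,r] − [p,r] + [p,q]. For instance
  ∂[2,3,5] = [3,5] − [2,5] + [2,3],
  ∂[0,1,3] = [1,3] − [0,3] + [0,1].
The 12×6 boundary matrix has rank 6 and Smith normal form diag(1,1,1,1,1,1).

Computing H_k = (kernel of ∂_k) / (image of ∂_{k+1}):

  H_0: rank C_0 − rank ∂_1 = 6 − 5 = 1, and the invariant factors of ∂_1 are all 1, so H_0 = Z.

(K is a triangulation of the cylinder S^1 x I.)

H_0 = Z.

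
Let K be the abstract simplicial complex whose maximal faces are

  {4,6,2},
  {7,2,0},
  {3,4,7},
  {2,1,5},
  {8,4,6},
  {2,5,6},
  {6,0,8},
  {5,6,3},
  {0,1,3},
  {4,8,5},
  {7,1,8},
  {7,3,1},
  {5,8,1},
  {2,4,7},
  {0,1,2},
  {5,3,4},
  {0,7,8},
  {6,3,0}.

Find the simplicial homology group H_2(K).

We work with the vertex ordering 0 < 1 < 2 < 3 < 4 < 5 < 6 < 7 < 8. The simplices of K, each written with vertices in increasing order, are:

  0-simplices (9): [0], [1], [2], [3], [4], [5], [6], [7], [8]
  1-simplices (27): (27 of them)
  2-simplices (18): [0,1,2], [0,1,3], [0,2,7], [0,3,6], [0,6,8], [0,7,8], [1,2,5], [1,3,7], [1,5,8], [1,7,8], [2,4,6], [2,4,7], [2,5,6], [3,4,5], [3,4,7], [3,5,6], [4,5,8], [4,6,8]

so the chain groups are C_0 ≅ Z^9, C_1 ≅ Z^27, C_2 ≅ Z^18.

Boundary ∂_1: C_1 → C_0 is given by ∂[p,q] = [q] − [p]. For instance
  ∂[5,6] = [6] − [5].
As a 9×27 matrix over Z this has rank 8, with invariant factors (1,1,1,1,1,1,1,1).

The boundary map ∂_2: C_2 → C_1 sends each 2-simplex [p,q,r] to [q,r] − [p,r] + [p,q]. For instance
  ∂[3,4,5] = [4,5] − [3,5] + [3,4],
  ∂[2,4,7] = [4,7] − [2,7] + [2,4].
The resulting 27×18 matrix has rank 18, and its Smith normal form has invariant factors (1,1,1,1,1,1,1,1,1,1,1,1,1,1,1,1,1,2).

Now H_k = ker ∂_k / im ∂_{k+1}, so:

  H_2: rank ker ∂_2 − rank ∂_3 = (18 − 18) − 0 = 0, and there is no ∂_3, so H_2 = 0.

H_2 ≅ 0.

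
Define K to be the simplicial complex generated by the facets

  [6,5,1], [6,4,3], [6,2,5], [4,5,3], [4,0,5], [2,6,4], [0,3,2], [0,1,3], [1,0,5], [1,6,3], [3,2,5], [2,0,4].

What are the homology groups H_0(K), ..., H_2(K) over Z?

Fix the vertex order 0 < 1 < 2 < 3 < 4 < 5 < 6 and write every simplex with vertices in increasing order. Then dim K = 2 and the simplices of K are:

  0-simplices (7): [0], [1], [2], [3], [4], [5], [6]
  1-simplices (18): [0,1], [0,2], [0,3], [0,4], [0,5], [1,3], [1,5], [1,6], [2,3], [2,4], [2,5], [2,6], [3,4], [3,5], [3,6], [4,5], [4,6], [5,6]
  2-simplices (12): [0,1,3], [0,1,5], [0,2,3], [0,2,4], [0,4,5], [1,3,6], [1,5,6], [2,3,5], [2,4,6], [2,5,6], [3,4,5], [3,4,6]

so the chain groups are C_0 ≅ Z^7, C_1 ≅ Z^18, C_2 ≅ Z^12.

Boundary ∂_1: C_1 → C_0 sends each edge [p,q] (with p < q) to q − p.
The 7×18 boundary matrix has rank 6 and Smith normal form diag(1,1,1,1,1,1).

The boundary map ∂_2: C_2 → C_1 maps a triangle to the signed sum of its edges. For instance
  ∂[0,1,3] = [1,3] − [0,3] + [0,1],
  ∂[0,2,3] = [2,3] − [0,3] + [0,2].
This gives a 18×12 integer matrix of rank 12; reducing to Smith normal form yields diagonal entries (1,1,1,1,1,1,1,1,1,1,1,2).

Reading off H_k = ker ∂_k / im ∂_{k+1}:

  H_0: rank C_0 − rank ∂_1 = 7 − 6 = 1, and the invariant factors of ∂_1 are all 1, so H_0 = Z.
  H_1: rank ker ∂_1 − rank ∂_2 = (18 − 6) − 12 = 0, and ∂_2 has invariant factor 2 > 1, so H_1 = Z/2.
  H_2: rank ker ∂_2 − rank ∂_3 = (12 − 12) − 0 = 0, and there is no ∂_3, so H_2 = 0.

H_0 ≅ Z,  H_1 ≅ Z/2,  H_2 = 0.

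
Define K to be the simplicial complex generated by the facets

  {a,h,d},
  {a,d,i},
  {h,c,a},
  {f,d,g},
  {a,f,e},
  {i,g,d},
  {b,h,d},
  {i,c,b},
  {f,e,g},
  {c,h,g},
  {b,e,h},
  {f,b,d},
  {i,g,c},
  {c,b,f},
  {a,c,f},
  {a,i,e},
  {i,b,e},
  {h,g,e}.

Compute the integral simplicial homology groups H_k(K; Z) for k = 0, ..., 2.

Order the vertices as a < b < c < d < e < f < g < h < i. Listing each simplex with vertices in this order, K has dimension 2 with simplices:

  0-simplices (9): a, b, c, d, e, f, g, h, i
  1-simplices (27): ac, ad, ae, af, ah, ai, bc, bd, be, bf, bh, bi, cf, cg, ch, ci, df, dg, dh, di, ef, eg, eh, ei, fg, gh, gi
  2-simplices (18): acf, ach, adh, adi, aef, aei, bcf, bci, bdf, bdh, beh, bei, cgh, cgi, dfg, dgi, efg, egh

Hence C_0 ≅ Z^9, C_1 ≅ Z^27, C_2 ≅ Z^18.

Boundary ∂_1: C_1 → C_0 sends each edge [p,q] (with p < q) to q − p. For instance
  ∂fg = g − f.
The 9×27 boundary matrix has rank 8 and Smith normal form diag(1,1,1,1,1,1,1,1).

The boundary map ∂_2: C_2 → C_1 acts by ∂[p,q,r] = [q,r] − [p,r] + [p,q]. For instance
  ∂bci = ci − bi + bc,
  ∂adi = di − ai + ad.
The resulting 27×18 matrix has rank 17, and its Smith normal form has invariant factors (1,1,1,1,1,1,1,1,1,1,1,1,1,1,1,1,1).

Reading off H_k = ker ∂_k / im ∂_{k+1}:

  H_0: rank C_0 − rank ∂_1 = 9 − 8 = 1, and the invariant factors of ∂_1 are all 1, so H_0 = Z.
  H_1: rank ker ∂_1 − rank ∂_2 = (27 − 8) − 17 = 2, and the invariant factors of ∂_2 are all 1, so H_1 = Z^2.
  H_2: rank ker ∂_2 − rank ∂_3 = (18 − 17) − 0 = 1, and there is no ∂_3, so H_2 = Z.

H_0 ≅ Z,  H_1 ≅ Z^2,  H_2 ≅ Z.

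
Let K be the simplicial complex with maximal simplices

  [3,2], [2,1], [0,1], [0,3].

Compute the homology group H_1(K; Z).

Order the vertices as 0 < 1 < 2 < 3. Listing each simplex with vertices in this order, K has dimension 1 with simplices:

  0-simplices (4): [0], [1], [2], [3]
  1-simplices (4): [0,1], [0,3], [1,2], [2,3]

giving chain groups C_0 ≅ Z^4, C_1 ≅ Z^4.

Boundary ∂_1: C_1 → C_0 sends each edge [p,q] (with p < q) to q − p.
As a 4×4 matrix over Z this has rank 3, with invariant factors (1,1,1).

Now H_k = ker ∂_k / im ∂_{k+1}, so:

  H_1: rank ker ∂_1 − rank ∂_2 = (4 − 3) − 0 = 1, and there is no ∂_2, so H_1 ≅ Z.

(K is a triangulation of the circle S^1.)

H_1 = Z.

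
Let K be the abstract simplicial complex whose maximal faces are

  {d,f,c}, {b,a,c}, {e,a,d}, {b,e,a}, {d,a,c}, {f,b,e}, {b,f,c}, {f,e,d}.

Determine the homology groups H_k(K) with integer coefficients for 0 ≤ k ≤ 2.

Fix the vertex order a < b < c < d < e < f and write every simplex with vertices in increasing order. Then dim K = 2 and the simplices of K are:

  0-simplices (6): a, b, c, d, e, f
  1-simplices (12): ab, ac, ad, ae, bc, be, bf, cd, cf, de, df, ef
  2-simplices (8): abc, abe, acd, ade, bcf, bef, cdf, def

giving chain groups C_0 ≅ Z^6, C_1 ≅ Z^12, C_2 ≅ Z^8.

Boundary ∂_1: C_1 → C_0 is given by ∂[p,q] = [q] − [p].
This gives a 6×12 integer matrix of rank 5; reducing to Smith normal form yields diagonal entries (1,1,1,1,1).

Boundary ∂_2: C_2 → C_1 sends each 2-simplex [p,q,r] to [q,r] − [p,r] + [p,q]. For instance
  ∂ade = de − ae + ad,
  ∂acd = cd − ad + ac.
The resulting 12×8 matrix has rank 7, and its Smith normal form has invariant factors (1,1,1,1,1,1,1).

Computing H_k = (kernel of ∂_k) / (image of ∂_{k+1}):

  H_0: rank C_0 − rank ∂_1 = 6 − 5 = 1, and the invariant factors of ∂_1 are all 1, so H_0 = Z.
  H_1: rank ker ∂_1 − rank ∂_2 = (12 − 5) − 7 = 0, and the invariant factors of ∂_2 are all 1, so H_1 = 0.
  H_2: rank ker ∂_2 − rank ∂_3 = (8 − 7) − 0 = 1, and there is no ∂_3, so H_2 = Z.

As a check, the Euler characteristic is 6 − 12 + 8 = 2, which agrees with 1 − 0 + 1 = 2.

H_0 = Z,  H_1 = 0,  H_2 = Z.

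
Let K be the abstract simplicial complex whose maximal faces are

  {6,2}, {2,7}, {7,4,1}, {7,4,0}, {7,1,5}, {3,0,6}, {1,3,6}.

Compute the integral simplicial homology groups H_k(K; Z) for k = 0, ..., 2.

K has 8 vertices, 14 edges, 5 triangles.
rank ∂_0 = 0, rank ∂_1 = 7 ⇒ b_0 = 8 − 0 − 7 = 1; all invariant factors of ∂_1 are 1 so no torsion. So H_0 = Z.
rank ∂_1 = 7, rank ∂_2 = 5 ⇒ b_1 = 14 − 7 − 5 = 2; all invariant factors of ∂_2 are 1 so no torsion. So H_1 = Z^2.
rank ∂_2 = 5, rank ∂_3 = 0 ⇒ b_2 = 5 − 5 − 0 = 0. So H_2 = 0.

H_0 = Z,  H_1 = Z^2,  H_2 = 0.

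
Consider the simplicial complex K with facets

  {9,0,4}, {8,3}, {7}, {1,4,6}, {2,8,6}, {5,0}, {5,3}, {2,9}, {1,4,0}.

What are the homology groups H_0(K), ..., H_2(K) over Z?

H_0 = Z^2,  H_1 = Z^2,  H_2 = 0.

Take the total order 0 < 1 < 2 < 3 < 4 < 5 < 6 < 7 < 8 < 9 on the vertex set. Then K (dimension 2) consists of the simplices:

  0-simplices (10): [0], [1], [2], [3], [4], [5], [6], [7], [8], [9]
  1-simplices (14): [0,1], [0,4], [0,5], [0,9], [1,4], [1,6], [2,6], [2,8], [2,9], [3,5], [3,8], [4,6], [4,9], [6,8]
  2-simplices (4): [0,1,4], [0,4,9], [1,4,6], [2,6,8]

so the chain groups are C_0 ≅ Z^10, C_1 ≅ Z^14, C_2 ≅ Z^4.

The boundary map ∂_1: C_1 → C_0 sends each edge [p,q] (with p < q) to q − p. For instance
  ∂[0,9] = [9] − [0].
The 10×14 boundary matrix has rank 8 and Smith normal form diag(1,1,1,1,1,1,1,1).

The boundary map ∂_2: C_2 → C_1 maps a triangle to the signed sum of its edges. For instance
  ∂[0,1,4] = [1,4] − [0,4] + [0,1],
  ∂[1,4,6] = [4,6] − [1,6] + [1,4].
The 14×4 boundary matrix has rank 4 and Smith normal form diag(1,1,1,1).

From H_k ≅ ker(∂_k) / im(∂_{k+1}) we obtain:

  H_0: rank C_0 − rank ∂_1 = 10 − 8 = 2, and the invariant factors of ∂_1 are all 1, so H_0 = Z^2.
  H_1: rank ker ∂_1 − rank ∂_2 = (14 − 8) − 4 = 2, and the invariant factors of ∂_2 are all 1, so H_1 = Z^2.
  H_2: rank ker ∂_2 − rank ∂_3 = (4 − 4) − 0 = 0, and there is no ∂_3, so H_2 = 0.

As a check, the Euler characteristic is 10 − 14 + 4 = 0, which agrees with 2 − 2 + 0 = 0.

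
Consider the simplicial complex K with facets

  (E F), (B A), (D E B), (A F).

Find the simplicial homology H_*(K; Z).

H_0 = Z,  H_1 = Z,  H_2 = 0.

We work with the vertex ordering A < B < D < E < F. The simplices of K, each written with vertices in increasing order, are:

  0-simplices (5): A, B, D, E, F
  1-simplices (6): AB, AF, BD, BE, DE, EF
  2-simplices (1): BDE

Hence C_0 ≅ Z^5, C_1 ≅ Z^6, C_2 ≅ Z^1.

Boundary ∂_1: C_1 → C_0 is given by ∂[p,q] = [q] − [p].
This gives a 5×6 integer matrix of rank 4; reducing to Smith normal form yields diagonal entries (1,1,1,1).

The boundary map ∂_2: C_2 → C_1 maps a triangle to the signed sum of its edges. For instance
  ∂BDE = DE − BE + BD.
The resulting 6×1 matrix has rank 1, and its Smith normal form has invariant factors (1).

From H_k ≅ ker(∂_k) / im(∂_{k+1}) we obtain:

  H_0: rank C_0 − rank ∂_1 = 5 − 4 = 1, and the invariant factors of ∂_1 are all 1, so H_0 ≅ Z.
  H_1: rank ker ∂_1 − rank ∂_2 = (6 − 4) − 1 = 1, and the invariant factors of ∂_2 are all 1, so H_1 ≅ Z.
  H_2: rank ker ∂_2 − rank ∂_3 = (1 − 1) − 0 = 0, and there is no ∂_3, so H_2 ≅ 0.

As a check, the Euler characteristic is 5 − 6 + 1 = 0, which agrees with 1 − 1 + 0 = 0.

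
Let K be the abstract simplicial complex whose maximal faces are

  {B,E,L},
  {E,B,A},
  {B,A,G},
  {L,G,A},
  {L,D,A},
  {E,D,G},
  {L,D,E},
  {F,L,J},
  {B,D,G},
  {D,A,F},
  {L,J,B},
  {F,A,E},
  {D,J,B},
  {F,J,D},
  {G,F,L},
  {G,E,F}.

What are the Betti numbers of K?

b_0 = 1, b_1 = 2, b_2 = 1.

We work with the vertex ordering A < B < D < E < F < G < J < L. The simplices of K, each written with vertices in increasing order, are:

  0-simplices (8): A, B, D, E, F, G, J, L
  1-simplices (24): AB, AD, AE, AF, AG, AL, BD, BE, BG, BJ, BL, DE, DF, DG, DJ, DL, EF, EG, EL, FG, FJ, FL, GL, JL
  2-simplices (16): ABE, ABG, ADF, ADL, AEF, AGL, BDG, BDJ, BEL, BJL, DEG, DEL, DFJ, EFG, FGL, FJL

Hence C_0 ≅ Z^8, C_1 ≅ Z^24, C_2 ≅ Z^16.

The boundary map ∂_1: C_1 → C_0 sends each edge [p,q] (with p < q) to q − p. For instance
  ∂EL = L − E.
This gives a 8×24 integer matrix of rank 7; reducing to Smith normal form yields diagonal entries (1,1,1,1,1,1,1).

∂_2: C_2 → C_1 sends each 2-simplex [p,q,r] to [q,r] − [p,r] + [p,q]. For instance
  ∂AGL = GL − AL + AG,
  ∂FJL = JL − FL + FJ.
The resulting 24×16 matrix has rank 15, and its Smith normal form has invariant factors (1,1,1,1,1,1,1,1,1,1,1,1,1,1,1).

From H_k ≅ ker(∂_k) / im(∂_{k+1}) we obtain:

  H_0: rank C_0 − rank ∂_1 = 8 − 7 = 1, and the invariant factors of ∂_1 are all 1, so H_0 ≅ Z.
  H_1: rank ker ∂_1 − rank ∂_2 = (24 − 7) − 15 = 2, and the invariant factors of ∂_2 are all 1, so H_1 ≅ Z^2.
  H_2: rank ker ∂_2 − rank ∂_3 = (16 − 15) − 0 = 1, and there is no ∂_3, so H_2 ≅ Z.

As a check, the Euler characteristic is 8 − 24 + 16 = 0, which agrees with 1 − 2 + 1 = 0.

Hence the Betti numbers are b_0 = 1, b_1 = 2, b_2 = 1.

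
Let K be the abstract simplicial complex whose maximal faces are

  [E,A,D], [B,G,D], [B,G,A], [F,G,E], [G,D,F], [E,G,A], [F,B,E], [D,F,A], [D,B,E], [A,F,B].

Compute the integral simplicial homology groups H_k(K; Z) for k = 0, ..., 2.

H_0 = Z,  H_1 = Z/2,  H_2 = 0.

Take the total order A < B < D < E < F < G on the vertex set. Then K (dimension 2) consists of the simplices:

  0-simplices (6): A, B, D, E, F, G
  1-simplices (15): AB, AD, AE, AF, AG, BD, BE, BF, BG, DE, DF, DG, EF, EG, FG
  2-simplices (10): ABF, ABG, ADE, ADF, AEG, BDE, BDG, BEF, DFG, EFG

giving chain groups C_0 ≅ Z^6, C_1 ≅ Z^15, C_2 ≅ Z^10.

The boundary map ∂_1: C_1 → C_0 maps an edge to its endpoints' difference, ∂[p,q] = q − p. For instance
  ∂FG = G − F.
The resulting 6×15 matrix has rank 5, and its Smith normal form has invariant factors (1,1,1,1,1).

∂_2: C_2 → C_1 sends each 2-simplex [p,q,r] to [q,r] − [p,r] + [p,q]. For instance
  ∂ABF = BF − AF + AB,
  ∂DFG = FG − DG + DF.
As a 15×10 matrix over Z this has rank 10, with invariant factors (1,1,1,1,1,1,1,1,1,2).

Computing H_k = (kernel of ∂_k) / (image of ∂_{k+1}):

  H_0: rank C_0 − rank ∂_1 = 6 − 5 = 1, and the invariant factors of ∂_1 are all 1, so H_0 = Z.
  H_1: rank ker ∂_1 − rank ∂_2 = (15 − 5) − 10 = 0, and ∂_2 has invariant factor 2 > 1, so H_1 = Z/2.
  H_2: rank ker ∂_2 − rank ∂_3 = (10 − 10) − 0 = 0, and there is no ∂_3, so H_2 = 0.

(K is a triangulation of the real projective plane RP^2.)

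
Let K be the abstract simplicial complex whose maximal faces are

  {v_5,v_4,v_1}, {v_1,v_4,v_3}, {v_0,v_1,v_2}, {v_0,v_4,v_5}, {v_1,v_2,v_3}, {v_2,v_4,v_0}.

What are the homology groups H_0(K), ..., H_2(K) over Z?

H_0 ≅ Z,  H_1 ≅ Z,  H_2 = 0.

Fix the vertex order v_0 < v_1 < v_2 < v_3 < v_4 < v_5 and write every simplex with vertices in increasing order. Then dim K = 2 and the simplices of K are:

  0-simplices (6): [v_0], [v_1], [v_2], [v_3], [v_4], [v_5]
  1-simplices (12): [v_0,v_1], [v_0,v_2], [v_0,v_4], [v_0,v_5], [v_1,v_2], [v_1,v_3], [v_1,v_4], [v_1,v_5], [v_2,v_3], [v_2,v_4], [v_3,v_4], [v_4,v_5]
  2-simplices (6): [v_0,v_1,v_2], [v_0,v_2,v_4], [v_0,v_4,v_5], [v_1,v_2,v_3], [v_1,v_3,v_4], [v_1,v_4,v_5]

giving chain groups C_0 ≅ Z^6, C_1 ≅ Z^12, C_2 ≅ Z^6.

∂_1: C_1 → C_0 is given by ∂[p,q] = [q] − [p].
The 6×12 boundary matrix has rank 5 and Smith normal form diag(1,1,1,1,1).

Boundary ∂_2: C_2 → C_1 maps a triangle to the signed sum of its edges. For instance
  ∂[v_0,v_1,v_2] = [v_1,v_2] − [v_0,v_2] + [v_0,v_1],
  ∂[v_0,v_2,v_4] = [v_2,v_4] − [v_0,v_4] + [v_0,v_2].
As a 12×6 matrix over Z this has rank 6, with invariant factors (1,1,1,1,1,1).

Reading off H_k = ker ∂_k / im ∂_{k+1}:

  H_0: rank C_0 − rank ∂_1 = 6 − 5 = 1, and the invariant factors of ∂_1 are all 1, so H_0 ≅ Z.
  H_1: rank ker ∂_1 − rank ∂_2 = (12 − 5) − 6 = 1, and the invariant factors of ∂_2 are all 1, so H_1 ≅ Z.
  H_2: rank ker ∂_2 − rank ∂_3 = (6 − 6) − 0 = 0, and there is no ∂_3, so H_2 ≅ 0.

(K is a triangulation of the cylinder S^1 x I.)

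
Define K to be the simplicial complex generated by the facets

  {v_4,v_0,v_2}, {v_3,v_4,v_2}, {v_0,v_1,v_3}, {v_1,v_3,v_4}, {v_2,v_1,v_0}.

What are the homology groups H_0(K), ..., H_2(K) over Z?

H_0 = Z,  H_1 = Z,  H_2 = 0.

Fix the vertex order v_0 < v_1 < v_2 < v_3 < v_4 and write every simplex with vertices in increasing order. Then dim K = 2 and the simplices of K are:

  0-simplices (5): [v_0], [v_1], [v_2], [v_3], [v_4]
  1-simplices (10): [v_0,v_1], [v_0,v_2], [v_0,v_3], [v_0,v_4], [v_1,v_2], [v_1,v_3], [v_1,v_4], [v_2,v_3], [v_2,v_4], [v_3,v_4]
  2-simplices (5): [v_0,v_1,v_2], [v_0,v_1,v_3], [v_0,v_2,v_4], [v_1,v_3,v_4], [v_2,v_3,v_4]

Hence C_0 ≅ Z^5, C_1 ≅ Z^10, C_2 ≅ Z^5.

Boundary ∂_1: C_1 → C_0 maps an edge to its endpoints' difference, ∂[p,q] = q − p. For instance
  ∂[v_1,v_4] = [v_4] − [v_1].
The resulting 5×10 matrix has rank 4, and its Smith normal form has invariant factors (1,1,1,1).

The boundary map ∂_2: C_2 → C_1 maps a triangle to the signed sum of its edges. For instance
  ∂[v_0,v_1,v_3] = [v_1,v_3] − [v_0,v_3] + [v_0,v_1],
  ∂[v_0,v_2,v_4] = [v_2,v_4] − [v_0,v_4] + [v_0,v_2].
As a 10×5 matrix over Z this has rank 5, with invariant factors (1,1,1,1,1).

Reading off H_k = ker ∂_k / im ∂_{k+1}:

  H_0: rank C_0 − rank ∂_1 = 5 − 4 = 1, and the invariant factors of ∂_1 are all 1, so H_0 = Z.
  H_1: rank ker ∂_1 − rank ∂_2 = (10 − 4) − 5 = 1, and the invariant factors of ∂_2 are all 1, so H_1 = Z.
  H_2: rank ker ∂_2 − rank ∂_3 = (5 − 5) − 0 = 0, and there is no ∂_3, so H_2 = 0.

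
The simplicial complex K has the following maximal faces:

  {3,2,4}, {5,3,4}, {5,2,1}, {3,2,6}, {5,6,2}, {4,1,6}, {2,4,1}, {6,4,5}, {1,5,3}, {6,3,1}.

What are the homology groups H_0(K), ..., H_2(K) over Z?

H_0 = Z,  H_1 = Z/2,  H_2 = 0.

Fix the vertex order 1 < 2 < 3 < 4 < 5 < 6 and write every simplex with vertices in increasing order. Then dim K = 2 and the simplices of K are:

  0-simplices (6): [1], [2], [3], [4], [5], [6]
  1-simplices (15): [1,2], [1,3], [1,4], [1,5], [1,6], [2,3], [2,4], [2,5], [2,6], [3,4], [3,5], [3,6], [4,5], [4,6], [5,6]
  2-simplices (10): [1,2,4], [1,2,5], [1,3,5], [1,3,6], [1,4,6], [2,3,4], [2,3,6], [2,5,6], [3,4,5], [4,5,6]

so the chain groups are C_0 ≅ Z^6, C_1 ≅ Z^15, C_2 ≅ Z^10.

The boundary map ∂_1: C_1 → C_0 sends each edge [p,q] (with p < q) to q − p.
The 6×15 boundary matrix has rank 5 and Smith normal form diag(1,1,1,1,1).

Boundary ∂_2: C_2 → C_1 maps a triangle to the signed sum of its edges. For instance
  ∂[4,5,6] = [5,6] − [4,6] + [4,5],
  ∂[1,3,6] = [3,6] − [1,6] + [1,3].
The resulting 15×10 matrix has rank 10, and its Smith normal form has invariant factors (1,1,1,1,1,1,1,1,1,2).

From H_k ≅ ker(∂_k) / im(∂_{k+1}) we obtain:

  H_0: rank C_0 − rank ∂_1 = 6 − 5 = 1, and the invariant factors of ∂_1 are all 1, so H_0 ≅ Z.
  H_1: rank ker ∂_1 − rank ∂_2 = (15 − 5) − 10 = 0, and ∂_2 has invariant factor 2 > 1, so H_1 ≅ Z/2.
  H_2: rank ker ∂_2 − rank ∂_3 = (10 − 10) − 0 = 0, and there is no ∂_3, so H_2 ≅ 0.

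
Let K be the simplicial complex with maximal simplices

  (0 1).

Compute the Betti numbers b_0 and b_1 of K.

Order the vertices as 0 < 1. Listing each simplex with vertices in this order, K has dimension 1 with simplices:

  0-simplices (2): [0], [1]
  1-simplices (1): [0,1]

giving chain groups C_0 ≅ Z^2, C_1 ≅ Z^1.

The boundary map ∂_1: C_1 → C_0 maps an edge to its endpoints' difference, ∂[p,q] = q − p. For instance
  ∂[0,1] = [1] − [0].
The 2×1 boundary matrix has rank 1 and Smith normal form diag(1).

Computing H_k = (kernel of ∂_k) / (image of ∂_{k+1}):

  H_0: rank C_0 − rank ∂_1 = 2 − 1 = 1, and the invariant factors of ∂_1 are all 1, so H_0 = Z.
  H_1: rank ker ∂_1 − rank ∂_2 = (1 − 1) − 0 = 0, and there is no ∂_2, so H_1 = 0.

(K is a triangulation of the 1-simplex.)

Hence the Betti numbers are b_0 = 1, b_1 = 0.

b_0 = 1, b_1 = 0.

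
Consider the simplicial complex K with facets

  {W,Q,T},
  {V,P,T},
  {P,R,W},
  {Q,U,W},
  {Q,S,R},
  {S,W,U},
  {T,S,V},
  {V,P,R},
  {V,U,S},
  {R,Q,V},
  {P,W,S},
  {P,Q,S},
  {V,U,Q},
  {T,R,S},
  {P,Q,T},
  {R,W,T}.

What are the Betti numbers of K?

Fix the vertex order P < Q < R < S < T < U < V < W and write every simplex with vertices in increasing order. Then dim K = 2 and the simplices of K are:

  0-simplices (8): P, Q, R, S, T, U, V, W
  1-simplices (24): PQ, PR, PS, PT, PV, PW, QR, QS, QT, QU, QV, QW, RS, RT, RV, RW, ST, SU, SV, SW, TV, TW, UV, UW
  2-simplices (16): PQS, PQT, PRV, PRW, PSW, PTV, QRS, QRV, QTW, QUV, QUW, RST, RTW, STV, SUV, SUW

giving chain groups C_0 ≅ Z^8, C_1 ≅ Z^24, C_2 ≅ Z^16.

The boundary map ∂_1: C_1 → C_0 maps an edge to its endpoints' difference, ∂[p,q] = q − p. For instance
  ∂PV = V − P.
The 8×24 boundary matrix has rank 7 and Smith normal form diag(1,1,1,1,1,1,1).

Boundary ∂_2: C_2 → C_1 acts by ∂[p,q,r] = [q,r] − [p,r] + [p,q]. For instance
  ∂RST = ST − RT + RS,
  ∂PQS = QS − PS + PQ.
The 24×16 boundary matrix has rank 15 and Smith normal form diag(1,1,1,1,1,1,1,1,1,1,1,1,1,1,1).

From H_k ≅ ker(∂_k) / im(∂_{k+1}) we obtain:

  H_0: rank C_0 − rank ∂_1 = 8 − 7 = 1, and the invariant factors of ∂_1 are all 1, so H_0 = Z.
  H_1: rank ker ∂_1 − rank ∂_2 = (24 − 7) − 15 = 2, and the invariant factors of ∂_2 are all 1, so H_1 = Z^2.
  H_2: rank ker ∂_2 − rank ∂_3 = (16 − 15) − 0 = 1, and there is no ∂_3, so H_2 = Z.

As a check, the Euler characteristic is 8 − 24 + 16 = 0, which agrees with 1 − 2 + 1 = 0.

Hence the Betti numbers are b_0 = 1, b_1 = 2, b_2 = 1.

b_0 = 1, b_1 = 2, b_2 = 1.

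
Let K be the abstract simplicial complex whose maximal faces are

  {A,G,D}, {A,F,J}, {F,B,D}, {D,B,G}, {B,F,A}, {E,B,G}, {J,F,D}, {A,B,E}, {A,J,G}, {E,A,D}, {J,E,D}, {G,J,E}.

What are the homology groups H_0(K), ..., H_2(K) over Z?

H_0 ≅ Z,  H_1 ≅ Z/2,  H_2 = 0.

We work with the vertex ordering A < B < D < E < F < G < J. The simplices of K, each written with vertices in increasing order, are:

  0-simplices (7): A, B, D, E, F, G, J
  1-simplices (18): AB, AD, AE, AF, AG, AJ, BD, BE, BF, BG, DE, DF, DG, DJ, EG, EJ, FJ, GJ
  2-simplices (12): ABE, ABF, ADE, ADG, AFJ, AGJ, BDF, BDG, BEG, DEJ, DFJ, EGJ

so the chain groups are C_0 ≅ Z^7, C_1 ≅ Z^18, C_2 ≅ Z^12.

Boundary ∂_1: C_1 → C_0 sends each edge [p,q] (with p < q) to q − p. For instance
  ∂BE = E − B.
As a 7×18 matrix over Z this has rank 6, with invariant factors (1,1,1,1,1,1).

∂_2: C_2 → C_1 maps a triangle to the signed sum of its edges. For instance
  ∂BDG = DG − BG + BD,
  ∂EGJ = GJ − EJ + EG.
As a 18×12 matrix over Z this has rank 12, with invariant factors (1,1,1,1,1,1,1,1,1,1,1,2).

Now H_k = ker ∂_k / im ∂_{k+1}, so:

  H_0: rank C_0 − rank ∂_1 = 7 − 6 = 1, and the invariant factors of ∂_1 are all 1, so H_0 = Z.
  H_1: rank ker ∂_1 − rank ∂_2 = (18 − 6) − 12 = 0, and ∂_2 has invariant factor 2 > 1, so H_1 = Z/2.
  H_2: rank ker ∂_2 − rank ∂_3 = (12 − 12) − 0 = 0, and there is no ∂_3, so H_2 = 0.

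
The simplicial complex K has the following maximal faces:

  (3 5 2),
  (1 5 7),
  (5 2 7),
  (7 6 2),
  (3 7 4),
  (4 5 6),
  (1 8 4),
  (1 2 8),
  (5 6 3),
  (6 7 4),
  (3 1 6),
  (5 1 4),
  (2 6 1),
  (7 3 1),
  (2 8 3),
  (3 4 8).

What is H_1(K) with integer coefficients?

H_1 ≅ Z^2.

We work with the vertex ordering 1 < 2 < 3 < 4 < 5 < 6 < 7 < 8. The simplices of K, each written with vertices in increasing order, are:

  0-simplices (8): [1], [2], [3], [4], [5], [6], [7], [8]
  1-simplices (24): (24 of them)
  2-simplices (16): [1,2,6], [1,2,8], [1,3,6], [1,3,7], [1,4,5], [1,4,8], [1,5,7], [2,3,5], [2,3,8], [2,5,7], [2,6,7], [3,4,7], [3,4,8], [3,5,6], [4,5,6], [4,6,7]

Hence C_0 ≅ Z^8, C_1 ≅ Z^24, C_2 ≅ Z^16.

Boundary ∂_1: C_1 → C_0 sends each edge [p,q] (with p < q) to q − p.
The resulting 8×24 matrix has rank 7, and its Smith normal form has invariant factors (1,1,1,1,1,1,1).

The boundary map ∂_2: C_2 → C_1 sends each 2-simplex [p,q,r] to [q,r] − [p,r] + [p,q]. For instance
  ∂[2,5,7] = [5,7] − [2,7] + [2,5],
  ∂[4,6,7] = [6,7] − [4,7] + [4,6].
The resulting 24×16 matrix has rank 15, and its Smith normal form has invariant factors (1,1,1,1,1,1,1,1,1,1,1,1,1,1,1).

Computing H_k = (kernel of ∂_k) / (image of ∂_{k+1}):

  H_1: rank ker ∂_1 − rank ∂_2 = (24 − 7) − 15 = 2, and the invariant factors of ∂_2 are all 1, so H_1 = Z^2.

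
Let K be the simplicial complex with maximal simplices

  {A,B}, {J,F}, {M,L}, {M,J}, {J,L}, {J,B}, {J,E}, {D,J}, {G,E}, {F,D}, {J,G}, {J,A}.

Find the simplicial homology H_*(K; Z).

Fix the vertex order A < B < D < E < F < G < J < L < M and write every simplex with vertices in increasing order. Then dim K = 1 and the simplices of K are:

  0-simplices (9): A, B, D, E, F, G, J, L, M
  1-simplices (12): AB, AJ, BJ, DF, DJ, EG, EJ, FJ, GJ, JL, JM, LM

giving chain groups C_0 ≅ Z^9, C_1 ≅ Z^12.

Boundary ∂_1: C_1 → C_0 is given by ∂[p,q] = [q] − [p].
This gives a 9×12 integer matrix of rank 8; reducing to Smith normal form yields diagonal entries (1,1,1,1,1,1,1,1).

Reading off H_k = ker ∂_k / im ∂_{k+1}:

  H_0: rank C_0 − rank ∂_1 = 9 − 8 = 1, and the invariant factors of ∂_1 are all 1, so H_0 ≅ Z.
  H_1: rank ker ∂_1 − rank ∂_2 = (12 − 8) − 0 = 4, and there is no ∂_2, so H_1 ≅ Z^4.

H_0 ≅ Z,  H_1 ≅ Z^4.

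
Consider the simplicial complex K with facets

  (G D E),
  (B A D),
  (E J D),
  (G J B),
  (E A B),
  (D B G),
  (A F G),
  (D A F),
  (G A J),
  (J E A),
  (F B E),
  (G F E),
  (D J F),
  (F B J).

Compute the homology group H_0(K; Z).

H_0 = Z.

Take the total order A < B < D < E < F < G < J on the vertex set. Then K (dimension 2) consists of the simplices:

  0-simplices (7): A, B, D, E, F, G, J
  1-simplices (21): AB, AD, AE, AF, AG, AJ, BD, BE, BF, BG, BJ, DE, DF, DG, DJ, EF, EG, EJ, FG, FJ, GJ
  2-simplices (14): ABD, ABE, ADF, AEJ, AFG, AGJ, BDG, BEF, BFJ, BGJ, DEG, DEJ, DFJ, EFG

giving chain groups C_0 ≅ Z^7, C_1 ≅ Z^21, C_2 ≅ Z^14.

∂_1: C_1 → C_0 is given by ∂[p,q] = [q] − [p].
As a 7×21 matrix over Z this has rank 6, with invariant factors (1,1,1,1,1,1).

∂_2: C_2 → C_1 maps a triangle to the signed sum of its edges. For instance
  ∂BFJ = FJ − BJ + BF,
  ∂AFG = FG − AG + AF.
The resulting 21×14 matrix has rank 13, and its Smith normal form has invariant factors (1,1,1,1,1,1,1,1,1,1,1,1,1).

Now H_k = ker ∂_k / im ∂_{k+1}, so:

  H_0: rank C_0 − rank ∂_1 = 7 − 6 = 1, and the invariant factors of ∂_1 are all 1, so H_0 = Z.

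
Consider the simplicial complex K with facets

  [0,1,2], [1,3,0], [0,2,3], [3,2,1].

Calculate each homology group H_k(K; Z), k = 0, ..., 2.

Order the vertices as 0 < 1 < 2 < 3. Listing each simplex with vertices in this order, K has dimension 2 with simplices:

  0-simplices (4): [0], [1], [2], [3]
  1-simplices (6): [0,1], [0,2], [0,3], [1,2], [1,3], [2,3]
  2-simplices (4): [0,1,2], [0,1,3], [0,2,3], [1,2,3]

giving chain groups C_0 ≅ Z^4, C_1 ≅ Z^6, C_2 ≅ Z^4.

Boundary ∂_1: C_1 → C_0 sends each edge [p,q] (with p < q) to q − p.
As a 4×6 matrix over Z this has rank 3, with invariant factors (1,1,1).

∂_2: C_2 → C_1 acts by ∂[p,q,r] = [q,r] − [p,r] + [p,q]. For instance
  ∂[0,2,3] = [2,3] − [0,3] + [0,2],
  ∂[0,1,3] = [1,3] − [0,3] + [0,1].
This gives a 6×4 integer matrix of rank 3; reducing to Smith normal form yields diagonal entries (1,1,1).

From H_k ≅ ker(∂_k) / im(∂_{k+1}) we obtain:

  H_0: rank C_0 − rank ∂_1 = 4 − 3 = 1, and the invariant factors of ∂_1 are all 1, so H_0 = Z.
  H_1: rank ker ∂_1 − rank ∂_2 = (6 − 3) − 3 = 0, and the invariant factors of ∂_2 are all 1, so H_1 = 0.
  H_2: rank ker ∂_2 − rank ∂_3 = (4 − 3) − 0 = 1, and there is no ∂_3, so H_2 = Z.

H_0 = Z,  H_1 = 0,  H_2 = Z.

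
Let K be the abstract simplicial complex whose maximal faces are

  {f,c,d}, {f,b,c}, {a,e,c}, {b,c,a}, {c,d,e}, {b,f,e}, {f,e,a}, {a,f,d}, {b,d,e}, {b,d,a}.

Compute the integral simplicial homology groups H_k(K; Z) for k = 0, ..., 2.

H_0 = Z,  H_1 = Z_2,  H_2 = 0.

We work with the vertex ordering a < b < c < d < e < f. The simplices of K, each written with vertices in increasing order, are:

  0-simplices (6): a, b, c, d, e, f
  1-simplices (15): ab, ac, ad, ae, af, bc, bd, be, bf, cd, ce, cf, de, df, ef
  2-simplices (10): abc, abd, ace, adf, aef, bcf, bde, bef, cde, cdf

so the chain groups are C_0 ≅ Z^6, C_1 ≅ Z^15, C_2 ≅ Z^10.

The boundary map ∂_1: C_1 → C_0 maps an edge to its endpoints' difference, ∂[p,q] = q − p. For instance
  ∂cf = f − c.
As a 6×15 matrix over Z this has rank 5, with invariant factors (1,1,1,1,1).

The boundary map ∂_2: C_2 → C_1 acts by ∂[p,q,r] = [q,r] − [p,r] + [p,q]. For instance
  ∂abd = bd − ad + ab,
  ∂ace = ce − ae + ac.
As a 15×10 matrix over Z this has rank 10, with invariant factors (1,1,1,1,1,1,1,1,1,2).

Now H_k = ker ∂_k / im ∂_{k+1}, so:

  H_0: rank C_0 − rank ∂_1 = 6 − 5 = 1, and the invariant factors of ∂_1 are all 1, so H_0 = Z.
  H_1: rank ker ∂_1 − rank ∂_2 = (15 − 5) − 10 = 0, and ∂_2 has invariant factor 2 > 1, so H_1 = Z_2.
  H_2: rank ker ∂_2 − rank ∂_3 = (10 − 10) − 0 = 0, and there is no ∂_3, so H_2 = 0.

As a check, the Euler characteristic is 6 − 15 + 10 = 1, which agrees with 1 − 0 + 0 = 1.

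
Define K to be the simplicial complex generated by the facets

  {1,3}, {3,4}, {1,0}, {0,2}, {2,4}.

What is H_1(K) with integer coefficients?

We work with the vertex ordering 0 < 1 < 2 < 3 < 4. The simplices of K, each written with vertices in increasing order, are:

  0-simplices (5): [0], [1], [2], [3], [4]
  1-simplices (5): [0,1], [0,2], [1,3], [2,4], [3,4]

Hence C_0 ≅ Z^5, C_1 ≅ Z^5.

The boundary map ∂_1: C_1 → C_0 is given by ∂[p,q] = [q] − [p]. For instance
  ∂[0,1] = [1] − [0].
As a 5×5 matrix over Z this has rank 4, with invariant factors (1,1,1,1).

Computing H_k = (kernel of ∂_k) / (image of ∂_{k+1}):

  H_1: rank ker ∂_1 − rank ∂_2 = (5 − 4) − 0 = 1, and there is no ∂_2, so H_1 ≅ Z.

H_1 ≅ Z.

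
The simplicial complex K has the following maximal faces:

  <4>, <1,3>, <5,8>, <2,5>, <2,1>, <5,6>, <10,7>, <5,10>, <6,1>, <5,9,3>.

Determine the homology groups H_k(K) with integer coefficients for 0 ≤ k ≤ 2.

H_0 = Z^2,  H_1 = Z^2,  H_2 = 0.

Fix the vertex order 1 < 2 < 3 < 4 < 5 < 6 < 7 < 8 < 9 < 10 and write every simplex with vertices in increasing order. Then dim K = 2 and the simplices of K are:

  0-simplices (10): [1], [2], [3], [4], [5], [6], [7], [8], [9], [10]
  1-simplices (11): [1,2], [1,3], [1,6], [2,5], [3,5], [3,9], [5,6], [5,8], [5,9], [5,10], [7,10]
  2-simplices (1): [3,5,9]

Hence C_0 ≅ Z^10, C_1 ≅ Z^11, C_2 ≅ Z^1.

∂_1: C_1 → C_0 maps an edge to its endpoints' difference, ∂[p,q] = q − p.
This gives a 10×11 integer matrix of rank 8; reducing to Smith normal form yields diagonal entries (1,1,1,1,1,1,1,1).

∂_2: C_2 → C_1 sends each 2-simplex [p,q,r] to [q,r] − [p,r] + [p,q]. For instance
  ∂[3,5,9] = [5,9] − [3,9] + [3,5].
The resulting 11×1 matrix has rank 1, and its Smith normal form has invariant factors (1).

Now H_k = ker ∂_k / im ∂_{k+1}, so:

  H_0: rank C_0 − rank ∂_1 = 10 − 8 = 2, and the invariant factors of ∂_1 are all 1, so H_0 = Z^2.
  H_1: rank ker ∂_1 − rank ∂_2 = (11 − 8) − 1 = 2, and the invariant factors of ∂_2 are all 1, so H_1 = Z^2.
  H_2: rank ker ∂_2 − rank ∂_3 = (1 − 1) − 0 = 0, and there is no ∂_3, so H_2 = 0.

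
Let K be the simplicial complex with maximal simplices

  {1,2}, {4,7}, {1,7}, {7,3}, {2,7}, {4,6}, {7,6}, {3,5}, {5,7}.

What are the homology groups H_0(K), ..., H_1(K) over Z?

Take the total order 1 < 2 < 3 < 4 < 5 < 6 < 7 on the vertex set. Then K (dimension 1) consists of the simplices:

  0-simplices (7): [1], [2], [3], [4], [5], [6], [7]
  1-simplices (9): [1,2], [1,7], [2,7], [3,5], [3,7], [4,6], [4,7], [5,7], [6,7]

giving chain groups C_0 ≅ Z^7, C_1 ≅ Z^9.

Boundary ∂_1: C_1 → C_0 maps an edge to its endpoints' difference, ∂[p,q] = q − p. For instance
  ∂[3,5] = [5] − [3].
The 7×9 boundary matrix has rank 6 and Smith normal form diag(1,1,1,1,1,1).

From H_k ≅ ker(∂_k) / im(∂_{k+1}) we obtain:

  H_0: rank C_0 − rank ∂_1 = 7 − 6 = 1, and the invariant factors of ∂_1 are all 1, so H_0 = Z.
  H_1: rank ker ∂_1 − rank ∂_2 = (9 − 6) − 0 = 3, and there is no ∂_2, so H_1 = Z^3.

As a check, the Euler characteristic is 7 − 9 = -2, which agrees with 1 − 3 = -2.

H_0 = Z,  H_1 = Z^3.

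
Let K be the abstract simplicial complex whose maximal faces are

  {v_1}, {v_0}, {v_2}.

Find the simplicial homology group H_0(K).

H_0 ≅ Z^3.

K has 3 vertices.
rank ∂_0 = 0, rank ∂_1 = 0 ⇒ b_0 = 3 − 0 − 0 = 3. So H_0 ≅ Z^3.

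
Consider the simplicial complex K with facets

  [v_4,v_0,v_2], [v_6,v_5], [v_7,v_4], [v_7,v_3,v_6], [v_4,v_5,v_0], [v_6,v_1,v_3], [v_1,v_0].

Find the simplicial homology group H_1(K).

We work with the vertex ordering v_0 < v_1 < v_2 < v_3 < v_4 < v_5 < v_6 < v_7. The simplices of K, each written with vertices in increasing order, are:

  0-simplices (8): [v_0], [v_1], [v_2], [v_3], [v_4], [v_5], [v_6], [v_7]
  1-simplices (13): [v_0,v_1], [v_0,v_2], [v_0,v_4], [v_0,v_5], [v_1,v_3], [v_1,v_6], [v_2,v_4], [v_3,v_6], [v_3,v_7], [v_4,v_5], [v_4,v_7], [v_5,v_6], [v_6,v_7]
  2-simplices (4): [v_0,v_2,v_4], [v_0,v_4,v_5], [v_1,v_3,v_6], [v_3,v_6,v_7]

Hence C_0 ≅ Z^8, C_1 ≅ Z^13, C_2 ≅ Z^4.

Boundary ∂_1: C_1 → C_0 sends each edge [p,q] (with p < q) to q − p. For instance
  ∂[v_1,v_6] = [v_6] − [v_1].
The 8×13 boundary matrix has rank 7 and Smith normal form diag(1,1,1,1,1,1,1).

Boundary ∂_2: C_2 → C_1 sends each 2-simplex [p,q,r] to [q,r] − [p,r] + [p,q]. For instance
  ∂[v_3,v_6,v_7] = [v_6,v_7] − [v_3,v_7] + [v_3,v_6],
  ∂[v_0,v_4,v_5] = [v_4,v_5] − [v_0,v_5] + [v_0,v_4].
The 13×4 boundary matrix has rank 4 and Smith normal form diag(1,1,1,1).

From H_k ≅ ker(∂_k) / im(∂_{k+1}) we obtain:

  H_1: rank ker ∂_1 − rank ∂_2 = (13 − 7) − 4 = 2, and the invariant factors of ∂_2 are all 1, so H_1 = Z^2.

H_1 ≅ Z^2.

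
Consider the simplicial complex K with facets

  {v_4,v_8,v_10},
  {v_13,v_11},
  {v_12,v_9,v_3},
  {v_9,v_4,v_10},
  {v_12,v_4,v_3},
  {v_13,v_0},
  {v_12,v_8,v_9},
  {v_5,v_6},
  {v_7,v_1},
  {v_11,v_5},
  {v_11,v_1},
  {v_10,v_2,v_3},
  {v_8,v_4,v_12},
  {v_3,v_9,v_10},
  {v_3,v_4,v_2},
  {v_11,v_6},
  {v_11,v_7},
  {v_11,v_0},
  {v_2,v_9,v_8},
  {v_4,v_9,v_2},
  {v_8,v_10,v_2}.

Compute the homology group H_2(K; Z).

Fix the vertex order v_0 < v_1 < v_2 < v_3 < v_4 < v_5 < v_6 < v_7 < v_8 < v_9 < v_10 < v_11 < v_12 < v_13 and write every simplex with vertices in increasing order. Then dim K = 2 and the simplices of K are:

  0-simplices (14): [v_0], [v_1], [v_2], [v_3], [v_4], [v_5], [v_6], [v_7], [v_8], [v_9], [v_10], [v_11], [v_12], [v_13]
  1-simplices (27): (27 of them)
  2-simplices (12): (12 of them)

Hence C_0 ≅ Z^14, C_1 ≅ Z^27, C_2 ≅ Z^12.

∂_1: C_1 → C_0 sends each edge [p,q] (with p < q) to q − p.
As a 14×27 matrix over Z this has rank 12, with invariant factors (1,1,1,1,1,1,1,1,1,1,1,1).

Boundary ∂_2: C_2 → C_1 sends each 2-simplex [p,q,r] to [q,r] − [p,r] + [p,q]. For instance
  ∂[v_4,v_9,v_10] = [v_9,v_10] − [v_4,v_10] + [v_4,v_9],
  ∂[v_2,v_8,v_9] = [v_8,v_9] − [v_2,v_9] + [v_2,v_8].
As a 27×12 matrix over Z this has rank 12, with invariant factors (1,1,1,1,1,1,1,1,1,1,1,2).

Now H_k = ker ∂_k / im ∂_{k+1}, so:

  H_2: rank ker ∂_2 − rank ∂_3 = (12 − 12) − 0 = 0, and there is no ∂_3, so H_2 ≅ 0.

(K is a triangulation of the disjoint union of a wedge of 3 circles and the real projective plane RP^2.)

H_2 ≅ 0.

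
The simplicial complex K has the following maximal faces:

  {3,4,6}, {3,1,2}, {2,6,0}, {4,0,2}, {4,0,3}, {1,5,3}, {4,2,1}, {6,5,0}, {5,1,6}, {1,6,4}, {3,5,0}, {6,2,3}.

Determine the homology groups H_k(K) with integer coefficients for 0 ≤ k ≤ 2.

We work with the vertex ordering 0 < 1 < 2 < 3 < 4 < 5 < 6. The simplices of K, each written with vertices in increasing order, are:

  0-simplices (7): [0], [1], [2], [3], [4], [5], [6]
  1-simplices (18): [0,2], [0,3], [0,4], [0,5], [0,6], [1,2], [1,3], [1,4], [1,5], [1,6], [2,3], [2,4], [2,6], [3,4], [3,5], [3,6], [4,6], [5,6]
  2-simplices (12): [0,2,4], [0,2,6], [0,3,4], [0,3,5], [0,5,6], [1,2,3], [1,2,4], [1,3,5], [1,4,6], [1,5,6], [2,3,6], [3,4,6]

Hence C_0 ≅ Z^7, C_1 ≅ Z^18, C_2 ≅ Z^12.

Boundary ∂_1: C_1 → C_0 maps an edge to its endpoints' difference, ∂[p,q] = q − p. For instance
  ∂[1,4] = [4] − [1].
The 7×18 boundary matrix has rank 6 and Smith normal form diag(1,1,1,1,1,1).

Boundary ∂_2: C_2 → C_1 sends each 2-simplex [p,q,r] to [q,r] − [p,r] + [p,q]. For instance
  ∂[0,5,6] = [5,6] − [0,6] + [0,5],
  ∂[1,4,6] = [4,6] − [1,6] + [1,4].
The 18×12 boundary matrix has rank 12 and Smith normal form diag(1,1,1,1,1,1,1,1,1,1,1,2).

Computing H_k = (kernel of ∂_k) / (image of ∂_{k+1}):

  H_0: rank C_0 − rank ∂_1 = 7 − 6 = 1, and the invariant factors of ∂_1 are all 1, so H_0 ≅ Z.
  H_1: rank ker ∂_1 − rank ∂_2 = (18 − 6) − 12 = 0, and ∂_2 has invariant factor 2 > 1, so H_1 ≅ Z/2Z.
  H_2: rank ker ∂_2 − rank ∂_3 = (12 − 12) − 0 = 0, and there is no ∂_3, so H_2 ≅ 0.

As a check, the Euler characteristic is 7 − 18 + 12 = 1, which agrees with 1 − 0 + 0 = 1.

H_0 = Z,  H_1 = Z/2Z,  H_2 = 0.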